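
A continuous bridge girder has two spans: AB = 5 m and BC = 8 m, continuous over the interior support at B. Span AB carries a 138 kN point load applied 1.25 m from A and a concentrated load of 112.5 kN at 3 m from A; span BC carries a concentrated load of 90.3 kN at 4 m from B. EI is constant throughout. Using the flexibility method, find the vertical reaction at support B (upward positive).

Release continuity at B by inserting a hinge; the redundant is the internal moment M_B. The primary structure is two simply-supported spans AB and BC.
Discontinuity in slope at B on the released structure — sum the simple-span end rotations:
  span AB: point load 138 at a = 1.25: Pab(L + a)/(6LEI) = 134.8/EI
  span AB: point load 112.5 at a = 3: Pab(L + a)/(6LEI) = 180/EI
  span BC: point load 90.3 at a = 4: Pab(L + b)/(6LEI) = 361.2/EI
  relative rotation θ_0 = (314.8 + 361.2)/EI = 676/EI
A unit hogging moment at B produces rotation L₁/(3EI) + L₂/(3EI) = 4.333/EI.
Slope continuity at B: θ_0 = M_B·4.333/EI, so M_B = 676/4.333 = 156 kN·m (hogging).
Span AB, ΣM about A with M_B applied at B: R_B^{AB}·5 = 510 + 156, so R_B^{AB} = 133.2 kN and R_A = 250.5 − 133.2 = 117.3 kN.
Span BC, ΣM about C: R_B^{BC}·8 = 361.2 + 156, so R_B^{BC} = 64.65 kN and R_C = 90.3 − 64.65 = 25.65 kN.
R_B = 133.2 + 64.65 = 197.8 kN.

R_B = 197.8 kN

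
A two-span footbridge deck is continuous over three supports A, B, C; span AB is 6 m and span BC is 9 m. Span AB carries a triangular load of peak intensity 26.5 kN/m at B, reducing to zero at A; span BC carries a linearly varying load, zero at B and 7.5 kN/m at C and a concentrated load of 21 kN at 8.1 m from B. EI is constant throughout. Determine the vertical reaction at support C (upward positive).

R_C = 35.59 kN

Insert a hinge at B; M_B is the redundant, and each span becomes simply supported.
Rotations at B on the released spans (each span's end-slope, ×1/EI):
  span AB: triangular load, peak 26.5: w₀L³/(45EI) = 127.2/EI
  span BC: triangular load, peak 7.5: 7w₀L³/(360EI) = 106.3/EI
  span BC: point load 21 at a = 8.1: Pab(L + b)/(6LEI) = 28.07/EI
  relative rotation θ_0 = (127.2 + 134.4)/EI = 261.6/EI
A unit hogging moment at B produces rotation L₁/(3EI) + L₂/(3EI) = 5/EI.
Slope continuity at B: θ_0 = M_B·5/EI, so M_B = 261.6/5 = 52.32 kN·m (hogging).
Span BC, ΣM about C: R_B^{BC}·9 = 120.2 + 52.32, so R_B^{BC} = 19.16 kN and R_C = 54.75 − 19.16 = 35.59 kN.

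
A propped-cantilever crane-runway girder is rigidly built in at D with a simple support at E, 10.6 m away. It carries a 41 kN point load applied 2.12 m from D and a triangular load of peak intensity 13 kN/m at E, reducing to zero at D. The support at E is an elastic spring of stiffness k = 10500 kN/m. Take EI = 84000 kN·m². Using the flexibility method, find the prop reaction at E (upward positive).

Choose R_E as the redundant. The primary structure is the cantilever fixed at D.
Free-end deflection of the primary structure under the applied loading (downward +):
  point load 41 at a = 2.12: Pa²(3L − a)/(6EI) = 911.5/EI
  triangular load, peak 13 at the free end: 11w₀L⁴/(120EI) = 15045/EI
  δ_0 = 15956/EI
Flexibility coefficient — unit upward force at E: δ_{EE} = L³/(3EI) = 397/EI.
With EI = 84000 kN·m²: δ_0 = 0.18995 m and δ_{EE} = 0.004726 m/kN.
Compatibility — the spring shortens by R_E/k under the reaction it provides: δ_0 − R_E·δ_{EE} = R_E/k. With 1/k = 0.000095 m/kN, R_E = δ_0 / (δ_{EE} + 1/k) = 0.18995 / (0.004726 + 0.000095) = 39.4 kN.

R_E = 39.4 kN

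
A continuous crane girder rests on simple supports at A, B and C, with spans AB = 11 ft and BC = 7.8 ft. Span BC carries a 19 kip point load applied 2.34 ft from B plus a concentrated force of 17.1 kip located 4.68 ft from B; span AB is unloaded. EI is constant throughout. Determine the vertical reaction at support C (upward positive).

Release continuity at B by inserting a hinge; the redundant is the internal moment M_B. The primary structure is two simply-supported spans AB and BC.
Discontinuity in slope at B on the released structure — sum the simple-span end rotations:
  span BC: point load 19 at a = 2.34: Pab(L + b)/(6LEI) = 68.78/EI
  span BC: point load 17.1 at a = 4.68: Pab(L + b)/(6LEI) = 58.26/EI
  relative rotation θ_0 = (0 + 127)/EI = 127/EI
A unit hogging moment at B produces rotation L₁/(3EI) + L₂/(3EI) = 6.267/EI.
Slope continuity at B: θ_0 = M_B·6.267/EI, so M_B = 127/6.267 = 20.27 kip·ft (hogging).
Span BC, ΣM about C: R_B^{BC}·7.8 = 157.1 + 20.27, so R_B^{BC} = 22.74 kip and R_C = 36.1 − 22.74 = 13.36 kip.

R_C = 13.36 kip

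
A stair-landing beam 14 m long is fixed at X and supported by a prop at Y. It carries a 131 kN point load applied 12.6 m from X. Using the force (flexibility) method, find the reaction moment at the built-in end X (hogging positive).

M_X = 90.78 kN·m

Choose R_Y as the redundant. The primary structure is the cantilever fixed at X.
Primary-structure tip deflection at Y by superposition:
  point load 131 at a = 12.6: Pa²(3L − a)/(6EI) = 101908/EI
Flexibility coefficient — unit upward force at Y: δ_{YY} = L³/(3EI) = 914.7/EI.
The prop prevents deflection at Y: R_Y = δ_0/δ_{YY} = 101908/914.7 = 111.4 kN.
Moment equilibrium about X: M_X = Σ(load moments about X) − R_Y·L = 1651 − 111.4×14 = 90.78 kN·m.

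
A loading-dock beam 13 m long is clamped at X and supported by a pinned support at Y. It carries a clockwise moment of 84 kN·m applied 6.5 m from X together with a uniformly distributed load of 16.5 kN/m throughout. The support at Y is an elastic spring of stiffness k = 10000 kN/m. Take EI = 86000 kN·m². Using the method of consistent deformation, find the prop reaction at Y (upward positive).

R_Y = 86.69 kN

Choose R_Y as the redundant. The primary structure is the cantilever fixed at X.
Primary-structure tip deflection at Y by superposition:
  clockwise couple 84 at a = 6.5: M₀a(2L − a)/(2EI) = 5324/EI
  UDL 16.5: wL⁴/(8EI) = 58907/EI
  δ_0 = 64231/EI
Flexibility coefficient — unit upward force at Y: δ_{YY} = L³/(3EI) = 732.3/EI.
With EI = 86000 kN·m²: δ_0 = 0.74687 m and δ_{YY} = 0.008516 m/kN.
Compatibility — the spring shortens by R_Y/k under the reaction it provides: δ_0 − R_Y·δ_{YY} = R_Y/k. With 1/k = 0.0001 m/kN, R_Y = δ_0 / (δ_{YY} + 1/k) = 0.74687 / (0.008516 + 0.0001) = 86.69 kN.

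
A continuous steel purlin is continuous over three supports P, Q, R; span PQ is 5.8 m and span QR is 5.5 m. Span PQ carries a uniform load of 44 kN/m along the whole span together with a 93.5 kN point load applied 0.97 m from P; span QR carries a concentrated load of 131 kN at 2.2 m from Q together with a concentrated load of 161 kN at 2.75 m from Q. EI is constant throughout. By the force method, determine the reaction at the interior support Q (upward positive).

Take M_Q as the redundant. Released structure: two simple spans PQ and QR with a hinge at Q.
Discontinuity in slope at Q on the released structure — sum the simple-span end rotations:
  span PQ: UDL 44: wL³/(24EI) = 357.7/EI
  span PQ: point load 93.5 at a = 0.97: Pab(L + a)/(6LEI) = 85.22/EI
  span QR: point load 131 at a = 2.2: Pab(L + b)/(6LEI) = 253.6/EI
  span QR: point load 161 at a = 2.75: Pab(L + b)/(6LEI) = 304.4/EI
  relative rotation θ_0 = (442.9 + 558)/EI = 1001/EI
A unit hogging moment at Q produces rotation L₁/(3EI) + L₂/(3EI) = 3.767/EI.
Compatibility: M_Q·(L₁+L₂)/(3EI) = θ_0, giving M_Q = 265.7 kN·m (hogging).
Span PQ, ΣM about P with M_Q applied at Q: R_Q^{PQ}·5.8 = 830.8 + 265.7, so R_Q^{PQ} = 189.1 kN and R_P = 348.7 − 189.1 = 159.6 kN.
Span QR, ΣM about R: R_Q^{QR}·5.5 = 875 + 265.7, so R_Q^{QR} = 207.4 kN and R_R = 292 − 207.4 = 84.58 kN.
R_Q = 189.1 + 207.4 = 396.5 kN.

R_Q = 396.5 kN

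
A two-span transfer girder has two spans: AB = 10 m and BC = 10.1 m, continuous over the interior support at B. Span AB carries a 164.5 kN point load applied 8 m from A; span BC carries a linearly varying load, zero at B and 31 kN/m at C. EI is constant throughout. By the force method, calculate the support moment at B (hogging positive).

M_B = 210.5 kN·m

Take M_B as the redundant. Released structure: two simple spans AB and BC with a hinge at B.
End slopes at the hinge B, treating each span as simply supported:
  span AB: point load 164.5 at a = 8: Pab(L + a)/(6LEI) = 789.6/EI
  span BC: triangular load, peak 31: 7w₀L³/(360EI) = 621/EI
  relative rotation θ_0 = (789.6 + 621)/EI = 1411/EI
A unit hogging moment at B produces rotation L₁/(3EI) + L₂/(3EI) = 6.7/EI.
Compatibility: M_B·(L₁+L₂)/(3EI) = θ_0, giving M_B = 210.5 kN·m (hogging).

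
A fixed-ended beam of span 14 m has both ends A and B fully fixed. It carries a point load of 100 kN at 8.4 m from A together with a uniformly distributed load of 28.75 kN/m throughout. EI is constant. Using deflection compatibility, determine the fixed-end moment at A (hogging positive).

Release both end moments; the primary structure is a simply-supported span AB with redundants M_A and M_B.
On the primary (simply-supported) span, the end slopes from the loading are:
  at A: point load 100 at a = 8.4: Pab(L + b)/(6LEI) = 1098/EI
  at B: point load 100 at a = 8.4: Pab(L + a)/(6LEI) = 1254/EI
  at A: UDL 28.75: wL³/(24EI) = 3287/EI
  at B: UDL 28.75: wL³/(24EI) = 3287/EI
  θ_A0 = 4385/EI,  θ_B0 = 4541/EI
Flexibility coefficients: a unit moment at one end gives L/(3EI) there and L/(6EI) at the far end, so f₁₁ = f₂₂ = 4.667/EI and f₁₂ = f₂₁ = 2.333/EI.
Compatibility — zero rotation at each built-in end:
  4.667 M_A + 2.333 M_B = 4385
  2.333 M_A + 4.667 M_B = 4541
Solving the pair gives M_A = 604 kN·m and M_B = 671.2 kN·m (hogging).

M_A = 604 kN·m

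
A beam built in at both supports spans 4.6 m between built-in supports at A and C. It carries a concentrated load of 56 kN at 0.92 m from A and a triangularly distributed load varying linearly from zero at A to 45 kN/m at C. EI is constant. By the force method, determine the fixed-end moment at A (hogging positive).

Release both end moments; the primary structure is a simply-supported span AC with redundants M_A and M_C.
On the primary (simply-supported) span, the end slopes from the loading are:
  at A: point load 56 at a = 0.92: Pab(L + b)/(6LEI) = 56.88/EI
  at C: point load 56 at a = 0.92: Pab(L + a)/(6LEI) = 37.92/EI
  at A: triangular load, peak 45: 7w₀L³/(360EI) = 85.17/EI
  at C: triangular load, peak 45: w₀L³/(45EI) = 97.34/EI
  θ_A0 = 142/EI,  θ_C0 = 135.3/EI
Flexibility coefficients: a unit moment at one end gives L/(3EI) there and L/(6EI) at the far end, so f₁₁ = f₂₂ = 1.533/EI and f₁₂ = f₂₁ = 0.7667/EI.
Compatibility — zero rotation at each built-in end:
  1.533 M_A + 0.7667 M_C = 142
  0.7667 M_A + 1.533 M_C = 135.3
Solving the pair gives M_A = 64.71 kN·m and M_C = 55.85 kN·m (hogging).

M_A = 64.71 kN·m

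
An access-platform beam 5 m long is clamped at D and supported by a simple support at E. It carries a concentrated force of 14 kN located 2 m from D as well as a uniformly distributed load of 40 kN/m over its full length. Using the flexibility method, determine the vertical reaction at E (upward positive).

R_E = 77.91 kN

Take the reaction at E as the redundant and release it; the primary structure is a cantilever fixed at D.
Primary-structure tip deflection at E by superposition:
  point load 14 at a = 2: Pa²(3L − a)/(6EI) = 121.3/EI
  UDL 40: wL⁴/(8EI) = 3125/EI
  δ_0 = 3246/EI
Flexibility coefficient — unit upward force at E: δ_{EE} = L³/(3EI) = 41.67/EI.
The prop prevents deflection at E: R_E = δ_0/δ_{EE} = 3246/41.67 = 77.91 kN.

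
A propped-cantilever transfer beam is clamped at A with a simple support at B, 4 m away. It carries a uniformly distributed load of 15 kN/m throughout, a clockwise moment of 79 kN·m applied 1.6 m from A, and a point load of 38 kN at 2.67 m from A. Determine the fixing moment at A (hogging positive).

M_A = 55.64 kN·m

Choose R_B as the redundant. The primary structure is the cantilever fixed at A.
Free-end deflection of the primary structure under the applied loading (downward +):
  UDL 15: wL⁴/(8EI) = 480/EI
  clockwise couple 79 at a = 1.6: M₀a(2L − a)/(2EI) = 404.5/EI
  point load 38 at a = 2.67: Pa²(3L − a)/(6EI) = 421.2/EI
  δ_0 = 1306/EI
Tip deflection under a unit load at B: L³/(3EI) = 21.33/EI.
Compatibility at B: δ_0 − R_B·δ_{BB} = 0, so R_B = 1306/21.33 = 61.21 kN.
Moment equilibrium about A: M_A = Σ(load moments about A) − R_B·L = 300.5 − 61.21×4 = 55.64 kN·m.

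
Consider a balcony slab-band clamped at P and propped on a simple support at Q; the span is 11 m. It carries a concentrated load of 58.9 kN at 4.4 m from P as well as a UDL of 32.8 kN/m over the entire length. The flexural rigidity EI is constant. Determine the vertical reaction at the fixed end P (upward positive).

R_P = 272.1 kN

Take the reaction at Q as the redundant and release it; the primary structure is a cantilever fixed at P.
Downward deflection at the released point Q due to the loads:
  point load 58.9 at a = 4.4: Pa²(3L − a)/(6EI) = 5435/EI
  UDL 32.8: wL⁴/(8EI) = 60028/EI
  δ_0 = 65464/EI
Flexibility coefficient — unit upward force at Q: δ_{QQ} = L³/(3EI) = 443.7/EI.
The prop prevents deflection at Q: R_Q = δ_0/δ_{QQ} = 65464/443.7 = 147.6 kN.
Vertical equilibrium: R_P = ΣP − R_Q = 419.7 − 147.6 = 272.1 kN.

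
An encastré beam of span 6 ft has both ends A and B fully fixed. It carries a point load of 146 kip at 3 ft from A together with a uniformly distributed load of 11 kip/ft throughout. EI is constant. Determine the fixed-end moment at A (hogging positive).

Release both end moments; the primary structure is a simply-supported span AB with redundants M_A and M_B.
On the primary (simply-supported) span, the end slopes from the loading are:
  at A: point load 146 at a = 3: Pab(L + b)/(6LEI) = 328.5/EI
  at B: point load 146 at a = 3: Pab(L + a)/(6LEI) = 328.5/EI
  at A: UDL 11: wL³/(24EI) = 99/EI
  at B: UDL 11: wL³/(24EI) = 99/EI
  θ_A0 = 427.5/EI,  θ_B0 = 427.5/EI
Flexibility coefficients: a unit moment at one end gives L/(3EI) there and L/(6EI) at the far end, so f₁₁ = f₂₂ = 2/EI and f₁₂ = f₂₁ = 1/EI.
Compatibility — zero rotation at each built-in end:
  2 M_A + 1 M_B = 427.5
  1 M_A + 2 M_B = 427.5
Solving the pair gives M_A = 142.5 kip·ft and M_B = 142.5 kip·ft (hogging).

M_A = 142.5 kip·ft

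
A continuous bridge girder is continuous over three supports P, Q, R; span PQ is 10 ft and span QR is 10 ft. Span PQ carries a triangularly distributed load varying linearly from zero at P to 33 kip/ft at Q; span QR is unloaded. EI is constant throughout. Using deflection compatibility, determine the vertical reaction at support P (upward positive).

Insert a hinge at Q; M_Q is the redundant, and each span becomes simply supported.
Rotations at Q on the released spans (each span's end-slope, ×1/EI):
  span PQ: triangular load, peak 33: w₀L³/(45EI) = 733.3/EI
  relative rotation θ_0 = (733.3 + 0)/EI = 733.3/EI
A unit hogging moment at Q produces rotation L₁/(3EI) + L₂/(3EI) = 6.667/EI.
Compatibility: M_Q·(L₁+L₂)/(3EI) = θ_0, giving M_Q = 110 kip·ft (hogging).
Span PQ, ΣM about P with M_Q applied at Q: R_Q^{PQ}·10 = 1100 + 110, so R_Q^{PQ} = 121 kip and R_P = 165 − 121 = 44 kip.

R_P = 44 kip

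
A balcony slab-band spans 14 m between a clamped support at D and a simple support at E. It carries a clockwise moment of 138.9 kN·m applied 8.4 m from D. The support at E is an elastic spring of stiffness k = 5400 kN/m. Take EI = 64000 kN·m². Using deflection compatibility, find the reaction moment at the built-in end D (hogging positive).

Release the roller at E. Primary structure: cantilever fixed at D.
Deflection at E on the released cantilever, summing each load's contribution:
  clockwise couple 138.9 at a = 8.4: M₀a(2L − a)/(2EI) = 11434/EI
Flexibility coefficient — unit upward force at E: δ_{EE} = L³/(3EI) = 914.7/EI.
With EI = 64000 kN·m²: δ_0 = 0.17866 m and δ_{EE} = 0.014292 m/kN.
Compatibility — the spring shortens by R_E/k under the reaction it provides: δ_0 − R_E·δ_{EE} = R_E/k. With 1/k = 0.000185 m/kN, R_E = δ_0 / (δ_{EE} + 1/k) = 0.17866 / (0.014292 + 0.000185) = 12.34 kN.
Moment equilibrium about D: M_D = Σ(load moments about D) − R_E·L = 138.9 − 12.34×14 = -33.88 kN·m.

M_D = -33.88 kN·m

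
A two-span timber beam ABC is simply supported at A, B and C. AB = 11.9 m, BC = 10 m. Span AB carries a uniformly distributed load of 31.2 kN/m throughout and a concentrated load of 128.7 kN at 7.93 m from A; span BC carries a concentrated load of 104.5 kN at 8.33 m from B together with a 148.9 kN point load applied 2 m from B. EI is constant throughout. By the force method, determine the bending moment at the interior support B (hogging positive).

Take M_B as the redundant. Released structure: two simple spans AB and BC with a hinge at B.
End slopes at the hinge B, treating each span as simply supported:
  span AB: UDL 31.2: wL³/(24EI) = 2191/EI
  span AB: point load 128.7 at a = 7.93: Pab(L + a)/(6LEI) = 1125/EI
  span BC: point load 104.5 at a = 8.33: Pab(L + b)/(6LEI) = 282.7/EI
  span BC: point load 148.9 at a = 2: Pab(L + b)/(6LEI) = 714.7/EI
  relative rotation θ_0 = (3316 + 997.5)/EI = 4313/EI
A unit hogging moment at B produces rotation L₁/(3EI) + L₂/(3EI) = 7.3/EI.
Slope continuity at B: θ_0 = M_B·7.3/EI, so M_B = 4313/7.3 = 590.9 kN·m (hogging).

M_B = 590.9 kN·m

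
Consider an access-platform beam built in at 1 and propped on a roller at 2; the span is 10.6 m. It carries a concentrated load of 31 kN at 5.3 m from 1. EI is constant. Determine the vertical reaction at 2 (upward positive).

Take the reaction at 2 as the redundant and release it; the primary structure is a cantilever fixed at 1.
Primary-structure tip deflection at 2 by superposition:
  point load 31 at a = 5.3: Pa²(3L − a)/(6EI) = 3846/EI
Flexibility coefficient — unit upward force at 2: δ_{22} = L³/(3EI) = 397/EI.
The prop prevents deflection at 2: R_2 = δ_0/δ_{22} = 3846/397 = 9.688 kN.

R_2 = 9.688 kN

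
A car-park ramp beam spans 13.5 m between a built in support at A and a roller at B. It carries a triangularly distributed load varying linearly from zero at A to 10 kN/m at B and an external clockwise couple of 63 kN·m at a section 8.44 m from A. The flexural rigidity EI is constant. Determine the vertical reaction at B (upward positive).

Release the roller at B. Primary structure: cantilever fixed at A.
Deflection at B on the released cantilever, summing each load's contribution:
  triangular load, peak 10 at the free end: 11w₀L⁴/(120EI) = 30447/EI
  clockwise couple 63 at a = 8.44: M₀a(2L − a)/(2EI) = 4934/EI
  δ_0 = 35382/EI
Tip deflection under a unit load at B: L³/(3EI) = 820.1/EI.
Compatibility at B: δ_0 − R_B·δ_{BB} = 0, so R_B = 35382/820.1 = 43.14 kN.

R_B = 43.14 kN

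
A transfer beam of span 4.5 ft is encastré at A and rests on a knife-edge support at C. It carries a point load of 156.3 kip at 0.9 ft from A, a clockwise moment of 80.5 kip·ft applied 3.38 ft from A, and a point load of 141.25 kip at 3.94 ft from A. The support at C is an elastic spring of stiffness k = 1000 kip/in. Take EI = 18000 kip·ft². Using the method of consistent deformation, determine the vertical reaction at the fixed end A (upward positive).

R_A = 155.6 kip

Release the roller at C. Primary structure: cantilever fixed at A.
Downward deflection at the released point C due to the loads:
  point load 156.3 at a = 0.9: Pa²(3L − a)/(6EI) = 265.9/EI
  clockwise couple 80.5 at a = 3.38: M₀a(2L − a)/(2EI) = 764.6/EI
  point load 141.25 at a = 3.94: Pa²(3L − a)/(6EI) = 3494/EI
  δ_0 = 4524/EI
Tip deflection under a unit load at C: L³/(3EI) = 30.38/EI.
With EI = 18000 kip·ft²: δ_0 = 0.25134 ft and δ_{CC} = 0.001687 ft/kip.
Compatibility — the spring shortens by R_C/k under the reaction it provides: δ_0 − R_C·δ_{CC} = R_C/k. With 1/k = 1/(1000×12) ft/kip = 0.000083 ft/kip, R_C = δ_0 / (δ_{CC} + 1/k) = 0.25134 / (0.001687 + 0.000083) = 141.9 kip.
Vertical equilibrium: R_A = ΣP − R_C = 297.6 − 141.9 = 155.6 kip.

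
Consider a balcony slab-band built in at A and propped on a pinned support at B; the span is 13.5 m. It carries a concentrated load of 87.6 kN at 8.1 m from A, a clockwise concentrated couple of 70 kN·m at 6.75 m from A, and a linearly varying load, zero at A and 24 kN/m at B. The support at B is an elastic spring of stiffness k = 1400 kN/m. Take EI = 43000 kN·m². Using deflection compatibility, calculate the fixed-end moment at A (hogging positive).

M_A = 509.8 kN·m

Remove the prop at B; the released (primary) structure is a cantilever built in at A.
Deflection at B on the released cantilever, summing each load's contribution:
  point load 87.6 at a = 8.1: Pa²(3L − a)/(6EI) = 31036/EI
  clockwise couple 70 at a = 6.75: M₀a(2L − a)/(2EI) = 4784/EI
  triangular load, peak 24 at the free end: 11w₀L⁴/(120EI) = 73073/EI
  δ_0 = 108893/EI
Flexibility coefficient — unit upward force at B: δ_{BB} = L³/(3EI) = 820.1/EI.
With EI = 43000 kN·m²: δ_0 = 2.5324 m and δ_{BB} = 0.019073 m/kN.
Compatibility — the spring shortens by R_B/k under the reaction it provides: δ_0 − R_B·δ_{BB} = R_B/k. With 1/k = 0.000714 m/kN, R_B = δ_0 / (δ_{BB} + 1/k) = 2.5324 / (0.019073 + 0.000714) = 128 kN.
Moment equilibrium about A: M_A = Σ(load moments about A) − R_B·L = 2238 − 128×13.5 = 509.8 kN·m.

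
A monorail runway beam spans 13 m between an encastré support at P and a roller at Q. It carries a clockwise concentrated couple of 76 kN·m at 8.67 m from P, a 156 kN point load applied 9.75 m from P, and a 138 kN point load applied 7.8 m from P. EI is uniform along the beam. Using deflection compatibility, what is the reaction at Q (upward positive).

R_Q = 166.1 kN

Release the roller at Q. Primary structure: cantilever fixed at P.
Primary-structure tip deflection at Q by superposition:
  clockwise couple 76 at a = 8.67: M₀a(2L − a)/(2EI) = 5710/EI
  point load 156 at a = 9.75: Pa²(3L − a)/(6EI) = 72295/EI
  point load 138 at a = 7.8: Pa²(3L − a)/(6EI) = 43659/EI
  δ_0 = 121663/EI
Flexibility coefficient — unit upward force at Q: δ_{QQ} = L³/(3EI) = 732.3/EI.
The prop prevents deflection at Q: R_Q = δ_0/δ_{QQ} = 121663/732.3 = 166.1 kN.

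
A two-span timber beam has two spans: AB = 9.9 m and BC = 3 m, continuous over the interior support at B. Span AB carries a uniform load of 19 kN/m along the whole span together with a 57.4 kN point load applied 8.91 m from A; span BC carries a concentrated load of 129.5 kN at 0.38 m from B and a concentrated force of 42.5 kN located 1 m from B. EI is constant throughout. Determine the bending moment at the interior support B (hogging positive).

Release continuity at B by inserting a hinge; the redundant is the internal moment M_B. The primary structure is two simply-supported spans AB and BC.
Discontinuity in slope at B on the released structure — sum the simple-span end rotations:
  span AB: UDL 19: wL³/(24EI) = 768.2/EI
  span AB: point load 57.4 at a = 8.91: Pab(L + a)/(6LEI) = 160.3/EI
  span BC: point load 129.5 at a = 0.38: Pab(L + b)/(6LEI) = 40.25/EI
  span BC: point load 42.5 at a = 1: Pab(L + b)/(6LEI) = 23.61/EI
  relative rotation θ_0 = (928.5 + 63.87)/EI = 992.4/EI
A unit hogging moment at B produces rotation L₁/(3EI) + L₂/(3EI) = 4.3/EI.
Slope continuity at B: θ_0 = M_B·4.3/EI, so M_B = 992.4/4.3 = 230.8 kN·m (hogging).

M_B = 230.8 kN·m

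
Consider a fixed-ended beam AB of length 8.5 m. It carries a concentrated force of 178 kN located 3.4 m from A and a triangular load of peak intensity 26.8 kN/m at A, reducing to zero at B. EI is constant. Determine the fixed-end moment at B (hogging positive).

Take the two fixed-end moments M_A, M_B as redundants; the released structure is the simple span AB.
Simple-span end rotations at A and B under the given loads:
  at A: point load 178 at a = 3.4: Pab(L + b)/(6LEI) = 823.1/EI
  at B: point load 178 at a = 3.4: Pab(L + a)/(6LEI) = 720.2/EI
  at A: triangular load, peak 26.8: w₀L³/(45EI) = 365.7/EI
  at B: triangular load, peak 26.8: 7w₀L³/(360EI) = 320/EI
  θ_A0 = 1189/EI,  θ_B0 = 1040/EI
Flexibility coefficients: a unit moment at one end gives L/(3EI) there and L/(6EI) at the far end, so f₁₁ = f₂₂ = 2.833/EI and f₁₂ = f₂₁ = 1.417/EI.
Compatibility — zero rotation at each built-in end:
  2.833 M_A + 1.417 M_B = 1189
  1.417 M_A + 2.833 M_B = 1040
Solving the pair gives M_A = 314.7 kN·m and M_B = 209.8 kN·m (hogging).

M_B = 209.8 kN·m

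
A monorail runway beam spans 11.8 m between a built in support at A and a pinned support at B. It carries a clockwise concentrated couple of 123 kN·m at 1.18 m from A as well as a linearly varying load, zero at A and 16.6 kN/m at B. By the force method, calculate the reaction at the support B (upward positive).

R_B = 56.84 kN

Take the reaction at B as the redundant and release it; the primary structure is a cantilever fixed at A.
Free-end deflection of the primary structure under the applied loading (downward +):
  clockwise couple 123 at a = 1.18: M₀a(2L − a)/(2EI) = 1627/EI
  triangular load, peak 16.6 at the free end: 11w₀L⁴/(120EI) = 29502/EI
  δ_0 = 31129/EI
Flexibility coefficient — unit upward force at B: δ_{BB} = L³/(3EI) = 547.7/EI.
The prop prevents deflection at B: R_B = δ_0/δ_{BB} = 31129/547.7 = 56.84 kN.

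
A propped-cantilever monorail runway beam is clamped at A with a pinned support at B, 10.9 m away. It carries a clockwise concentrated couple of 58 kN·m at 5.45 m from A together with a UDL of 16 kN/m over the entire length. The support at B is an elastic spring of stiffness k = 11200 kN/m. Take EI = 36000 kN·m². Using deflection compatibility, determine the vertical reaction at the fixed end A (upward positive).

R_A = 103.5 kN

Take the reaction at B as the redundant and release it; the primary structure is a cantilever fixed at A.
Deflection at B on the released cantilever, summing each load's contribution:
  clockwise couple 58 at a = 5.45: M₀a(2L − a)/(2EI) = 2584/EI
  UDL 16: wL⁴/(8EI) = 28232/EI
  δ_0 = 30816/EI
Tip deflection under a unit load at B: L³/(3EI) = 431.7/EI.
With EI = 36000 kN·m²: δ_0 = 0.85599 m and δ_{BB} = 0.011991 m/kN.
Compatibility — the spring shortens by R_B/k under the reaction it provides: δ_0 − R_B·δ_{BB} = R_B/k. With 1/k = 0.000089 m/kN, R_B = δ_0 / (δ_{BB} + 1/k) = 0.85599 / (0.011991 + 0.000089) = 70.86 kN.
Vertical equilibrium: R_A = ΣP − R_B = 174.4 − 70.86 = 103.5 kN.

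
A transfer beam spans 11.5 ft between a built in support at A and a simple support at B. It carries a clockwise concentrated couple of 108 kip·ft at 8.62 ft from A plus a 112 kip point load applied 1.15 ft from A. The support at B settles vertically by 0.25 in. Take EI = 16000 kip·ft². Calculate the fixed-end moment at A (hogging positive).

M_A = 73.85 kip·ft

Choose R_B as the redundant. The primary structure is the cantilever fixed at A.
Free-end deflection of the primary structure under the applied loading (downward +):
  clockwise couple 108 at a = 8.62: M₀a(2L − a)/(2EI) = 6694/EI
  point load 112 at a = 1.15: Pa²(3L − a)/(6EI) = 823.3/EI
  δ_0 = 7517/EI
Flexibility coefficient — unit upward force at B: δ_{BB} = L³/(3EI) = 507/EI.
With EI = 16000 kip·ft²: δ_0 = 0.46981 ft and δ_{BB} = 0.031685 ft/kip.
Compatibility — the beam at B must follow the support down by 0.02083 ft: δ_0 − R_B·δ_{BB} = 0.02083, so R_B = (0.46981 − 0.02083)/0.031685 = 14.17 kip.
Moment equilibrium about A: M_A = Σ(load moments about A) − R_B·L = 236.8 − 14.17×11.5 = 73.85 kip·ft.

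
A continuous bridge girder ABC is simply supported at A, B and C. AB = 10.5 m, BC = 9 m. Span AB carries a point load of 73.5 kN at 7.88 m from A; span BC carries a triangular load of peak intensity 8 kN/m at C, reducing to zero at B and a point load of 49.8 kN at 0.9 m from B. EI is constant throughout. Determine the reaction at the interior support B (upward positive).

R_B = 133.3 kN

Insert a hinge at B; M_B is the redundant, and each span becomes simply supported.
End slopes at the hinge B, treating each span as simply supported:
  span AB: point load 73.5 at a = 7.88: Pab(L + a)/(6LEI) = 442.7/EI
  span BC: triangular load, peak 8: 7w₀L³/(360EI) = 113.4/EI
  span BC: point load 49.8 at a = 0.9: Pab(L + b)/(6LEI) = 115/EI
  relative rotation θ_0 = (442.7 + 228.4)/EI = 671.1/EI
A unit hogging moment at B produces rotation L₁/(3EI) + L₂/(3EI) = 6.5/EI.
Slope continuity at B: θ_0 = M_B·6.5/EI, so M_B = 671.1/6.5 = 103.2 kN·m (hogging).
Span AB, ΣM about A with M_B applied at B: R_B^{AB}·10.5 = 579.2 + 103.2, so R_B^{AB} = 64.99 kN and R_A = 73.5 − 64.99 = 8.507 kN.
Span BC, ΣM about C: R_B^{BC}·9 = 511.4 + 103.2, so R_B^{BC} = 68.29 kN and R_C = 85.8 − 68.29 = 17.51 kN.
R_B = 64.99 + 68.29 = 133.3 kN.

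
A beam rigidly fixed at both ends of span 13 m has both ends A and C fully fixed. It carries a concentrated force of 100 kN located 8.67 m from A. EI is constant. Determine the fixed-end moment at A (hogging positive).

Take the two fixed-end moments M_A, M_C as redundants; the released structure is the simple span AC.
End rotations of the released simple span under the applied load (×1/EI):
  at A: point load 100 at a = 8.67: Pab(L + b)/(6LEI) = 834.1/EI
  at C: point load 100 at a = 8.67: Pab(L + a)/(6LEI) = 1043/EI
  θ_A0 = 834.1/EI,  θ_C0 = 1043/EI
Flexibility coefficients: a unit moment at one end gives L/(3EI) there and L/(6EI) at the far end, so f₁₁ = f₂₂ = 4.333/EI and f₁₂ = f₂₁ = 2.167/EI.
Compatibility — zero rotation at each built-in end:
  4.333 M_A + 2.167 M_C = 834.1
  2.167 M_A + 4.333 M_C = 1043
Solving the pair gives M_A = 96.19 kN·m and M_C = 192.6 kN·m (hogging).

M_A = 96.19 kN·m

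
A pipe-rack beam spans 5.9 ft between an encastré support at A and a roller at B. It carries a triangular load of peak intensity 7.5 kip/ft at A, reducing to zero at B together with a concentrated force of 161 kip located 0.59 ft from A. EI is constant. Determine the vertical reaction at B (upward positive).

R_B = 6.76 kip

Choose R_B as the redundant. The primary structure is the cantilever fixed at A.
Downward deflection at the released point B due to the loads:
  triangular load, peak 7.5 at the fixed end: w₀L⁴/(30EI) = 302.9/EI
  point load 161 at a = 0.59: Pa²(3L − a)/(6EI) = 159.8/EI
  δ_0 = 462.8/EI
Tip deflection under a unit load at B: L³/(3EI) = 68.46/EI.
Compatibility at B: δ_0 − R_B·δ_{BB} = 0, so R_B = 462.8/68.46 = 6.76 kip.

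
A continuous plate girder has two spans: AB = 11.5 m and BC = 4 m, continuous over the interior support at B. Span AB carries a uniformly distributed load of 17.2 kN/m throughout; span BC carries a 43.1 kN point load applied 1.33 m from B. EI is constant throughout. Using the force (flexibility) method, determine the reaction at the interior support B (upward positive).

R_B = 201.5 kN

Release continuity at B by inserting a hinge; the redundant is the internal moment M_B. The primary structure is two simply-supported spans AB and BC.
End slopes at the hinge B, treating each span as simply supported:
  span AB: UDL 17.2: wL³/(24EI) = 1090/EI
  span BC: point load 43.1 at a = 1.33: Pab(L + b)/(6LEI) = 42.54/EI
  relative rotation θ_0 = (1090 + 42.54)/EI = 1132/EI
A unit hogging moment at B produces rotation L₁/(3EI) + L₂/(3EI) = 5.167/EI.
Slope continuity at B: θ_0 = M_B·5.167/EI, so M_B = 1132/5.167 = 219.2 kN·m (hogging).
Span AB, ΣM about A with M_B applied at B: R_B^{AB}·11.5 = 1137 + 219.2, so R_B^{AB} = 118 kN and R_A = 197.8 − 118 = 79.84 kN.
Span BC, ΣM about C: R_B^{BC}·4 = 115.1 + 219.2, so R_B^{BC} = 83.57 kN and R_C = 43.1 − 83.57 = -40.47 kN.
R_B = 118 + 83.57 = 201.5 kN.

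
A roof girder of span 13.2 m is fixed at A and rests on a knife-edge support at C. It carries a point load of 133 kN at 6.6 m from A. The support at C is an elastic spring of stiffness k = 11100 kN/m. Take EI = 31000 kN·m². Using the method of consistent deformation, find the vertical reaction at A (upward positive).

R_A = 91.59 kN

Choose R_C as the redundant. The primary structure is the cantilever fixed at A.
Downward deflection at the released point C due to the loads:
  point load 133 at a = 6.6: Pa²(3L − a)/(6EI) = 31864/EI
Flexibility coefficient — unit upward force at C: δ_{CC} = L³/(3EI) = 766.7/EI.
With EI = 31000 kN·m²: δ_0 = 1.0279 m and δ_{CC} = 0.024731 m/kN.
Compatibility — the spring shortens by R_C/k under the reaction it provides: δ_0 − R_C·δ_{CC} = R_C/k. With 1/k = 0.00009 m/kN, R_C = δ_0 / (δ_{CC} + 1/k) = 1.0279 / (0.024731 + 0.00009) = 41.41 kN.
Vertical equilibrium: R_A = ΣP − R_C = 133 − 41.41 = 91.59 kN.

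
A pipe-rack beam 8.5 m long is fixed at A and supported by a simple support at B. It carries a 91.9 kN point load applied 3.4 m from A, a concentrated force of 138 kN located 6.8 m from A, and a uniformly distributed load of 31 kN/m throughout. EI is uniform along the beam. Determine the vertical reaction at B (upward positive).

Take the reaction at B as the redundant and release it; the primary structure is a cantilever fixed at A.
Downward deflection at the released point B due to the loads:
  point load 91.9 at a = 3.4: Pa²(3L − a)/(6EI) = 3913/EI
  point load 138 at a = 6.8: Pa²(3L − a)/(6EI) = 19888/EI
  UDL 31: wL⁴/(8EI) = 20228/EI
  δ_0 = 44029/EI
Tip deflection under a unit load at B: L³/(3EI) = 204.7/EI.
The prop prevents deflection at B: R_B = δ_0/δ_{BB} = 44029/204.7 = 215.1 kN.

R_B = 215.1 kN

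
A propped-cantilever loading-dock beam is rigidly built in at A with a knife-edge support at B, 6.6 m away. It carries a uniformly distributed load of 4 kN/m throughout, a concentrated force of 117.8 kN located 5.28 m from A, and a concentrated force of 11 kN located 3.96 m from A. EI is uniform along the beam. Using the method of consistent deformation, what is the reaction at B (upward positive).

Remove the prop at B; the released (primary) structure is a cantilever built in at A.
Downward deflection at the released point B due to the loads:
  UDL 4: wL⁴/(8EI) = 948.7/EI
  point load 117.8 at a = 5.28: Pa²(3L − a)/(6EI) = 7947/EI
  point load 11 at a = 3.96: Pa²(3L − a)/(6EI) = 455.4/EI
  δ_0 = 9352/EI
Tip deflection under a unit load at B: L³/(3EI) = 95.83/EI.
Compatibility at B: δ_0 − R_B·δ_{BB} = 0, so R_B = 9352/95.83 = 97.58 kN.

R_B = 97.58 kN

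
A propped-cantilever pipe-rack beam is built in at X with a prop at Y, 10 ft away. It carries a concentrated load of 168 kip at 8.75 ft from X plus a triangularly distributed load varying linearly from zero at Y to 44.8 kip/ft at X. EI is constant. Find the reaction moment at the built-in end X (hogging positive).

M_X = 402 kip·ft

Choose R_Y as the redundant. The primary structure is the cantilever fixed at X.
Deflection at Y on the released cantilever, summing each load's contribution:
  point load 168 at a = 8.75: Pa²(3L − a)/(6EI) = 45555/EI
  triangular load, peak 44.8 at the fixed end: w₀L⁴/(30EI) = 14933/EI
  δ_0 = 60488/EI
Tip deflection under a unit load at Y: L³/(3EI) = 333.3/EI.
The prop prevents deflection at Y: R_Y = δ_0/δ_{YY} = 60488/333.3 = 181.5 kip.
Moment equilibrium about X: M_X = Σ(load moments about X) − R_Y·L = 2217 − 181.5×10 = 402 kip·ft.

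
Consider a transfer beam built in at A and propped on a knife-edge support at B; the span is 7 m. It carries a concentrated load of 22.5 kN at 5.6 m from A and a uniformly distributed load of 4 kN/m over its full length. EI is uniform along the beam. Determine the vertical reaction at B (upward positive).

R_B = 26.34 kN

Remove the prop at B; the released (primary) structure is a cantilever built in at A.
Free-end deflection of the primary structure under the applied loading (downward +):
  point load 22.5 at a = 5.6: Pa²(3L − a)/(6EI) = 1811/EI
  UDL 4: wL⁴/(8EI) = 1200/EI
  δ_0 = 3012/EI
Tip deflection under a unit load at B: L³/(3EI) = 114.3/EI.
Compatibility at B: δ_0 − R_B·δ_{BB} = 0, so R_B = 3012/114.3 = 26.34 kN.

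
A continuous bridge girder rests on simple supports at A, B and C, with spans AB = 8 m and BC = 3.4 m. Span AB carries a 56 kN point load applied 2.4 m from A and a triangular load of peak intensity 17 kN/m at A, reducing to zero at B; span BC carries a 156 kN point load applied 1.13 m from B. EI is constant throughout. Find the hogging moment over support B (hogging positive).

Take M_B as the redundant. Released structure: two simple spans AB and BC with a hinge at B.
Rotations at B on the released spans (each span's end-slope, ×1/EI):
  span AB: point load 56 at a = 2.4: Pab(L + a)/(6LEI) = 163.1/EI
  span AB: triangular load, peak 17: 7w₀L³/(360EI) = 169.2/EI
  span BC: point load 156 at a = 1.13: Pab(L + b)/(6LEI) = 111.2/EI
  relative rotation θ_0 = (332.3 + 111.2)/EI = 443.5/EI
A unit hogging moment at B produces rotation L₁/(3EI) + L₂/(3EI) = 3.8/EI.
Compatibility: M_B·(L₁+L₂)/(3EI) = θ_0, giving M_B = 116.7 kN·m (hogging).

M_B = 116.7 kN·m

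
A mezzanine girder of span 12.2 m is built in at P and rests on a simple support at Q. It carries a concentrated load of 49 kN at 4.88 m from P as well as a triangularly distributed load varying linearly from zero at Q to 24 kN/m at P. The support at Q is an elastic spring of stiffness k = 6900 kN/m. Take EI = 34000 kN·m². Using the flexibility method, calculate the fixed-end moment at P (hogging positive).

Choose R_Q as the redundant. The primary structure is the cantilever fixed at P.
Primary-structure tip deflection at Q by superposition:
  point load 49 at a = 4.88: Pa²(3L − a)/(6EI) = 6169/EI
  triangular load, peak 24 at the fixed end: w₀L⁴/(30EI) = 17723/EI
  δ_0 = 23892/EI
Tip deflection under a unit load at Q: L³/(3EI) = 605.3/EI.
With EI = 34000 kN·m²: δ_0 = 0.7027 m and δ_{QQ} = 0.017802 m/kN.
Compatibility — the spring shortens by R_Q/k under the reaction it provides: δ_0 − R_Q·δ_{QQ} = R_Q/k. With 1/k = 0.000145 m/kN, R_Q = δ_0 / (δ_{QQ} + 1/k) = 0.7027 / (0.017802 + 0.000145) = 39.15 kN.
Moment equilibrium about P: M_P = Σ(load moments about P) − R_Q·L = 834.5 − 39.15×12.2 = 356.8 kN·m.

M_P = 356.8 kN·m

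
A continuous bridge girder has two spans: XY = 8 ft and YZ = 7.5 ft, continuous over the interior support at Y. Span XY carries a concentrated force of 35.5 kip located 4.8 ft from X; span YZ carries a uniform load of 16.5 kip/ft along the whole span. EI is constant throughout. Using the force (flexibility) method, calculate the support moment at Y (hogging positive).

Release continuity at Y by inserting a hinge; the redundant is the internal moment M_Y. The primary structure is two simply-supported spans XY and YZ.
End slopes at the hinge Y, treating each span as simply supported:
  span XY: point load 35.5 at a = 4.8: Pab(L + a)/(6LEI) = 145.4/EI
  span YZ: UDL 16.5: wL³/(24EI) = 290/EI
  relative rotation θ_0 = (145.4 + 290)/EI = 435.4/EI
A unit hogging moment at Y produces rotation L₁/(3EI) + L₂/(3EI) = 5.167/EI.
Compatibility: M_Y·(L₁+L₂)/(3EI) = θ_0, giving M_Y = 84.28 kip·ft (hogging).

M_Y = 84.28 kip·ft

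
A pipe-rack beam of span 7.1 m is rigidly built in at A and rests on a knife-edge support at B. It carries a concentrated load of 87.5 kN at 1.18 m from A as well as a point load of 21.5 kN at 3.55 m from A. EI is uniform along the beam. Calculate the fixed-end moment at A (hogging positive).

M_A = 107.6 kN·m

Choose R_B as the redundant. The primary structure is the cantilever fixed at A.
Primary-structure tip deflection at B by superposition:
  point load 87.5 at a = 1.18: Pa²(3L − a)/(6EI) = 408.6/EI
  point load 21.5 at a = 3.55: Pa²(3L − a)/(6EI) = 801.6/EI
  δ_0 = 1210/EI
Tip deflection under a unit load at B: L³/(3EI) = 119.3/EI.
Compatibility at B: δ_0 − R_B·δ_{BB} = 0, so R_B = 1210/119.3 = 10.14 kN.
Moment equilibrium about A: M_A = Σ(load moments about A) − R_B·L = 179.6 − 10.14×7.1 = 107.6 kN·m.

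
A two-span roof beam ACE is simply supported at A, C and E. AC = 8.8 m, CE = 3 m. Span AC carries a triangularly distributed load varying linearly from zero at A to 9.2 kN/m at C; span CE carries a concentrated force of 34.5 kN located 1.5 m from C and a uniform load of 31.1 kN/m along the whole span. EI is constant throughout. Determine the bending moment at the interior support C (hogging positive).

Insert a hinge at C; M_C is the redundant, and each span becomes simply supported.
End slopes at the hinge C, treating each span as simply supported:
  span AC: triangular load, peak 9.2: w₀L³/(45EI) = 139.3/EI
  span CE: point load 34.5 at a = 1.5: Pab(L + b)/(6LEI) = 19.41/EI
  span CE: UDL 31.1: wL³/(24EI) = 34.99/EI
  relative rotation θ_0 = (139.3 + 54.39)/EI = 193.7/EI
A unit hogging moment at C produces rotation L₁/(3EI) + L₂/(3EI) = 3.933/EI.
Slope continuity at C: θ_0 = M_C·3.933/EI, so M_C = 193.7/3.933 = 49.25 kN·m (hogging).

M_C = 49.25 kN·m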